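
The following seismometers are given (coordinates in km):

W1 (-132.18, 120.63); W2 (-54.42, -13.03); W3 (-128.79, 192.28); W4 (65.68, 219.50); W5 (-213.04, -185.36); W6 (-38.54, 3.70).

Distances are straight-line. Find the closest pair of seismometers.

Pairwise distances:
W1–W2: √((77.76)² + (-133.66)²) = √(6046.6176 + 17864.9956) = 154.63 km
W1–W3: √((3.39)² + (71.65)²) = √(11.4921 + 5133.7225) = 71.73 km
W1–W4: √((197.86)² + (98.87)²) = √(39148.5796 + 9775.2769) = 221.19 km
W1–W5: √((-80.86)² + (-305.99)²) = √(6538.3396 + 93629.8801) = 316.49 km
W1–W6: √((93.64)² + (-116.93)²) = √(8768.4496 + 13672.6249) = 149.80 km
W2–W3: √((-74.37)² + (205.31)²) = √(5530.8969 + 42152.1961) = 218.36 km
W2–W4: √((120.10)² + (232.53)²) = √(14424.0100 + 54070.2009) = 261.71 km
W2–W5: √((-158.62)² + (-172.33)²) = √(25160.3044 + 29697.6289) = 234.22 km
W2–W6: √((15.88)² + (16.73)²) = √(252.1744 + 279.8929) = 23.07 km
W3–W4: √((194.47)² + (27.22)²) = √(37818.5809 + 740.9284) = 196.37 km
W3–W5: √((-84.25)² + (-377.64)²) = √(7098.0625 + 142611.9696) = 386.92 km
W3–W6: √((90.25)² + (-188.58)²) = √(8145.0625 + 35562.4164) = 209.06 km
W4–W5: √((-278.72)² + (-404.86)²) = √(77684.8384 + 163911.6196) = 491.52 km
W4–W6: √((-104.22)² + (-215.80)²) = √(10861.8084 + 46569.6400) = 239.65 km
W5–W6: √((174.50)² + (189.06)²) = √(30450.2500 + 35743.6836) = 257.28 km
Closest pair: W2–W6 at 23.07 km.

W2 and W6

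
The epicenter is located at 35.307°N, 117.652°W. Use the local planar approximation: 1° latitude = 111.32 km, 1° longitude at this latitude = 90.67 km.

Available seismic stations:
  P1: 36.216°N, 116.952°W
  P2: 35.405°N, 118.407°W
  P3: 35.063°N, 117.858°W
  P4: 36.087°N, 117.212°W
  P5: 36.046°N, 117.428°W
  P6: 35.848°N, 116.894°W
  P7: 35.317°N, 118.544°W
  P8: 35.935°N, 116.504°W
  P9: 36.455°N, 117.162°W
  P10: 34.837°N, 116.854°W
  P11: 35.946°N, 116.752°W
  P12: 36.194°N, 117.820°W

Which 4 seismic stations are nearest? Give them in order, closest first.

P3, P2, P7, P5

Distances from 35.307°N, 117.652°W:
P1: 119.448 km
P2: 69.320 km
P3: 32.964 km
P4: 95.556 km
P5: 84.736 km
P6: 91.381 km
P7: 80.885 km
P8: 125.387 km
P9: 135.298 km
P10: 89.290 km
P11: 108.254 km
P12: 99.909 km
Sorted: P3 (32.964 km) < P2 (69.320 km) < P7 (80.885 km) < P5 (84.736 km) < P10 (89.290 km) < P6 (91.381 km) < …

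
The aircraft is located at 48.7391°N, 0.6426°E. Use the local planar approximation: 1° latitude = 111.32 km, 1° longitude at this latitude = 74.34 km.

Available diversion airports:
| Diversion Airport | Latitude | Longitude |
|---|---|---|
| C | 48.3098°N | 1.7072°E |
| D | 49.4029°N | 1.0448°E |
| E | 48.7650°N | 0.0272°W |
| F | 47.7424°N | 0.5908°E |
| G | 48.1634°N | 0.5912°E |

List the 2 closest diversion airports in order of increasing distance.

Distances from 48.7391°N, 0.6426°E:
C: √((-0.4293·111.32)² + (1.0646·74.34)²) = √(2283.853132 + 6263.513780) = 92.4520 km
D: √((0.6638·111.32)² + (0.4022·74.34)²) = √(5460.355158 + 893.982971) = 79.7141 km
E: √((0.0259·111.32)² + (-0.6698·74.34)²) = √(8.312773 + 2479.336077) = 49.8763 km
F: √((-0.9967·111.32)² + (-0.0518·74.34)²) = √(12310.489211 + 14.828753) = 111.0194 km
G: √((-0.5757·111.32)² + (-0.0514·74.34)²) = √(4107.133828 + 14.600622) = 64.2007 km
Sorted: E (49.8763 km) < G (64.2007 km) < D (79.7141 km) < C (92.4520 km) < …

E, G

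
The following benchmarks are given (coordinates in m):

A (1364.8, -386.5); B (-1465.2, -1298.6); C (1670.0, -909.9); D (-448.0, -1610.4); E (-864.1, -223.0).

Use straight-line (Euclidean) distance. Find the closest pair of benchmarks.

Pairwise distances:
A–C: √((305.2)² + (-523.4)²) = √(93147.040 + 273947.560) = 605.9 m
B–D: √((1017.2)² + (-311.8)²) = √(1034695.840 + 97219.240) = 1063.9 m
B–E: √((601.1)² + (1075.6)²) = √(361321.210 + 1156915.360) = 1232.2 m
D–E: √((-416.1)² + (1387.4)²) = √(173139.210 + 1924878.760) = 1448.5 m
A–D: √((-1812.8)² + (-1223.9)²) = √(3286243.840 + 1497931.210) = 2187.3 m
C–D: √((-2118.0)² + (-700.5)²) = √(4485924.000 + 490700.250) = 2230.8 m
A–E: √((-2228.9)² + (163.5)²) = √(4967995.210 + 26732.250) = 2234.9 m
C–E: √((-2534.1)² + (686.9)²) = √(6421662.810 + 471831.610) = 2625.5 m
A–B: √((-2830.0)² + (-912.1)²) = √(8008900.000 + 831926.410) = 2973.4 m
B–C: √((3135.2)² + (388.7)²) = √(9829479.040 + 151087.690) = 3159.2 m
Closest pair: A–C at 605.9 m.

A and C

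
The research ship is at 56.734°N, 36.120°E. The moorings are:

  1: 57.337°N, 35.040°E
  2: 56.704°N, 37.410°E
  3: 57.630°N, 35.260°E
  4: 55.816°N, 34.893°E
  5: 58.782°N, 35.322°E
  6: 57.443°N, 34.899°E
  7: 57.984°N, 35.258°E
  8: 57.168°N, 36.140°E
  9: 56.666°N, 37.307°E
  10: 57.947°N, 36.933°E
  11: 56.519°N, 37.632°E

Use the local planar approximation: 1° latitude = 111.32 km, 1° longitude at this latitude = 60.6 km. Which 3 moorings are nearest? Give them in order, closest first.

Distances from 56.734°N, 36.120°E:
1: 93.751 km
2: 78.245 km
3: 112.537 km
4: 126.380 km
5: 233.056 km
6: 108.186 km
7: 148.632 km
8: 48.328 km
9: 72.329 km
10: 143.738 km
11: 94.701 km
Sorted: 8 (48.328 km) < 9 (72.329 km) < 2 (78.245 km) < 1 (93.751 km) < 11 (94.701 km) < …

8, 9, 2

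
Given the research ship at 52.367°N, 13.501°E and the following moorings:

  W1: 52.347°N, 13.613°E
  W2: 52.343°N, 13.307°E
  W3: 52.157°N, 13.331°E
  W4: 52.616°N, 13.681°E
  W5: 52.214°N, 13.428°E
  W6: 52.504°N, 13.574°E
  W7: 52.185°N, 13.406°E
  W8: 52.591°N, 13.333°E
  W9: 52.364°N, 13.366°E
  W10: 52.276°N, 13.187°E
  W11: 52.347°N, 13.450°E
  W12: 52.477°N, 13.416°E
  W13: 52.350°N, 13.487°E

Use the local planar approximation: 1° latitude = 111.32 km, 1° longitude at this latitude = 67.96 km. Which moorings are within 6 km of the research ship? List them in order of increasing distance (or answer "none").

W13, W11

Distances from 52.367°N, 13.501°E:
W1: 7.930 km
W2: 13.452 km
W3: 26.076 km
W4: 30.298 km
W5: 17.740 km
W6: 16.037 km
W7: 21.264 km
W8: 27.425 km
W9: 9.181 km
W10: 23.622 km
W11: 4.119 km
W12: 13.539 km
W13: 2.118 km
Threshold 6 km: W13 (2.118 km), W11 (4.119 km) are within range.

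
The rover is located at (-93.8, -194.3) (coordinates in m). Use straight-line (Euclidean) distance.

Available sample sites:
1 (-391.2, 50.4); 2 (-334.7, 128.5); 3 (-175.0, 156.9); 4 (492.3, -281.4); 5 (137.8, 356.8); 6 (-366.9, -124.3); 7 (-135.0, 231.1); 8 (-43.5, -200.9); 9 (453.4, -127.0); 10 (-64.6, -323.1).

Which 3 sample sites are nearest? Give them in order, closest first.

Distances from (-93.8, -194.3):
1: √((-297.4)² + (244.7)²) = √(88446.760 + 59878.090) = 385.1 m
2: √((-240.9)² + (322.8)²) = √(58032.810 + 104199.840) = 402.8 m
3: √((-81.2)² + (351.2)²) = √(6593.440 + 123341.440) = 360.5 m
4: √((586.1)² + (-87.1)²) = √(343513.210 + 7586.410) = 592.5 m
5: √((231.6)² + (551.1)²) = √(53638.560 + 303711.210) = 597.8 m
6: √((-273.1)² + (70.0)²) = √(74583.610 + 4900.000) = 281.9 m
7: √((-41.2)² + (425.4)²) = √(1697.440 + 180965.160) = 427.4 m
8: √((50.3)² + (-6.6)²) = √(2530.090 + 43.560) = 50.7 m
9: √((547.2)² + (67.3)²) = √(299427.840 + 4529.290) = 551.3 m
10: √((29.2)² + (-128.8)²) = √(852.640 + 16589.440) = 132.1 m
Sorted: 8 (50.7 m) < 10 (132.1 m) < 6 (281.9 m) < 3 (360.5 m) < 1 (385.1 m) < …

8, 10, 6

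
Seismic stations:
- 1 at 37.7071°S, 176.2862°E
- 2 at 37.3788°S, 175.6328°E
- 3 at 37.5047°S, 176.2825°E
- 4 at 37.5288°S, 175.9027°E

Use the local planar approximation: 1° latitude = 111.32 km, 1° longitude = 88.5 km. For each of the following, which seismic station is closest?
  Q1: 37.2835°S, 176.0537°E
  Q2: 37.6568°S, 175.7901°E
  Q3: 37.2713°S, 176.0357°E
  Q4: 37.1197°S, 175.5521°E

Q1→4; Q2→4; Q3→4; Q4→2

Q1 at 37.2835°S, 176.0537°E:
  1: 51.4489 km
  2: 38.7309 km
  3: 31.8803 km
  4: 30.4014 km
  → nearest: 4 (30.4014 km)
Q2 at 37.6568°S, 175.7901°E:
  1: 44.2605 km
  2: 33.9339 km
  3: 46.7512 km
  4: 17.3878 km
  → nearest: 4 (17.3878 km)
Q3 at 37.2713°S, 176.0357°E:
  1: 53.3387 km
  2: 37.6112 km
  3: 33.9431 km
  4: 30.9874 km
  → nearest: 4 (30.9874 km)
Q4 at 37.1197°S, 175.5521°E:
  1: 92.1770 km
  2: 29.7141 km
  3: 77.5578 km
  4: 55.1065 km
  → nearest: 2 (29.7141 km)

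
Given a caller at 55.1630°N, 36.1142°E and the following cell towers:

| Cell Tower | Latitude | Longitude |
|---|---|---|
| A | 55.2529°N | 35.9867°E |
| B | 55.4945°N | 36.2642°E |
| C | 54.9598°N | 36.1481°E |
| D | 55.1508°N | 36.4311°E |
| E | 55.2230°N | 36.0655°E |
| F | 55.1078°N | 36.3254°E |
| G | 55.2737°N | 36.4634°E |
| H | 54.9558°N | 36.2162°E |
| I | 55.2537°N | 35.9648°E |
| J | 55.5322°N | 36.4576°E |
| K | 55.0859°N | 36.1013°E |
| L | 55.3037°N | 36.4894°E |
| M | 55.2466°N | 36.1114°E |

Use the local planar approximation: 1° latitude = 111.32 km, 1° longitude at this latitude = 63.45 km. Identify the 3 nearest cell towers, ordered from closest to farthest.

E, K, M

Distances from 55.1630°N, 36.1142°E:
A: 12.8685 km
B: 38.1101 km
C: 22.7223 km
D: 20.1531 km
E: 7.3593 km
F: 14.7423 km
G: 25.3531 km
H: 23.9563 km
I: 13.8493 km
J: 46.5178 km
K: 8.6217 km
L: 28.4968 km
M: 9.3080 km
Sorted: E (7.3593 km) < K (8.6217 km) < M (9.3080 km) < A (12.8685 km) < I (13.8493 km) < …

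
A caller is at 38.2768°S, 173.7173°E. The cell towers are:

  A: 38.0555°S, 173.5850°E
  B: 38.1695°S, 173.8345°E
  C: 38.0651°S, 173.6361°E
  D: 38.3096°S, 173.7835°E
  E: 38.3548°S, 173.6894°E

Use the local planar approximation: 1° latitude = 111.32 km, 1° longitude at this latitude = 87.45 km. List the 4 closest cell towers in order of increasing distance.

D, E, B, C

Distances from 38.2768°S, 173.7173°E:
A: √((0.2213·111.32)² + (-0.1323·87.45)²) = √(606.888940 + 133.856454) = 27.2166 km
B: √((0.1073·111.32)² + (0.1172·87.45)²) = √(142.674329 + 105.044871) = 15.7391 km
C: √((0.2117·111.32)² + (-0.0812·87.45)²) = √(555.377283 + 50.423349) = 24.6130 km
D: √((-0.0328·111.32)² + (0.0662·87.45)²) = √(13.331962 + 33.514721) = 6.8445 km
E: √((-0.0780·111.32)² + (-0.0279·87.45)²) = √(75.393794 + 5.952892) = 9.0192 km
Sorted: D (6.8445 km) < E (9.0192 km) < B (15.7391 km) < C (24.6130 km) < A (27.2166 km)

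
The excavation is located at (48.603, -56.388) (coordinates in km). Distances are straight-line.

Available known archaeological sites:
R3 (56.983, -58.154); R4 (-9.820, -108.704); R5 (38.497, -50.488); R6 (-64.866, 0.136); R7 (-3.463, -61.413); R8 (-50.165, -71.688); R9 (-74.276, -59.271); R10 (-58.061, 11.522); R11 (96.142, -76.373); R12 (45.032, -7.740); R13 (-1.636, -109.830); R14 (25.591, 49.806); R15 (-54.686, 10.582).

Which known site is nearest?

R3

Distances from (48.603, -56.388):
R3: 8.564 km
R4: 78.423 km
R5: 11.702 km
R6: 126.768 km
R7: 52.308 km
R8: 99.946 km
R9: 122.913 km
R10: 126.448 km
R11: 51.569 km
R12: 48.779 km
R13: 73.349 km
R14: 108.659 km
R15: 123.100 km
Minimum: R3 at 8.564 km.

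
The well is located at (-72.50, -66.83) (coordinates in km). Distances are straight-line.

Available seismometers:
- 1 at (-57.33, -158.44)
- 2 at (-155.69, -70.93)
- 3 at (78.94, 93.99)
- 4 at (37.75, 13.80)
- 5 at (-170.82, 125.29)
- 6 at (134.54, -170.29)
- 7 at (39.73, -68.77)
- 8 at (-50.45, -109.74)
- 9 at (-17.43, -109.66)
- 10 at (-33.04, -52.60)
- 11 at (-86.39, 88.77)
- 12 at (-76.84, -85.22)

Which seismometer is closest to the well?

Distances from (-72.50, -66.83):
1: 92.86 km
2: 83.29 km
3: 220.90 km
4: 136.59 km
5: 215.82 km
6: 231.45 km
7: 112.25 km
8: 48.24 km
9: 69.76 km
10: 41.95 km
11: 156.22 km
12: 18.90 km
Minimum: 12 at 18.90 km.

12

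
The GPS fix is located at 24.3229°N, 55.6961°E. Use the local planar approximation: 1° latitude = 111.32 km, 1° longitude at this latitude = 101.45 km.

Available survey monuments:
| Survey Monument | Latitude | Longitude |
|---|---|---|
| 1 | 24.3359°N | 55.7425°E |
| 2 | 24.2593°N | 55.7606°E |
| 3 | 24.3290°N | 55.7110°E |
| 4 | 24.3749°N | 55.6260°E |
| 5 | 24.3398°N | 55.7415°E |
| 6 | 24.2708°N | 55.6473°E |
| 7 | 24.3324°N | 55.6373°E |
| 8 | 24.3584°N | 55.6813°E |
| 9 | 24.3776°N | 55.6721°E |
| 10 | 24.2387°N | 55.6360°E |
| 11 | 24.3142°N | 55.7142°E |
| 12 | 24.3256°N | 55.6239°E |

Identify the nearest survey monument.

3

Distances from 24.3229°N, 55.6961°E:
1: 4.9247 km
2: 9.6407 km
3: 1.6571 km
4: 9.1697 km
5: 4.9752 km
6: 7.6254 km
7: 6.0583 km
8: 4.2275 km
9: 6.5579 km
10: 11.1817 km
11: 2.0760 km
12: 7.3309 km
Minimum: 3 at 1.6571 km.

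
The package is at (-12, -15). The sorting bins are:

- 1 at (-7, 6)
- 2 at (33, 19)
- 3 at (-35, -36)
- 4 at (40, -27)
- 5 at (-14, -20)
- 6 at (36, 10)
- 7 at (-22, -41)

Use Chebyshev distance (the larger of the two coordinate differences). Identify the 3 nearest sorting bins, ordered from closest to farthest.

5, 1, 3

Distances from (-12, -15):
1: 21
2: 45
3: 23
4: 52
5: 5
6: 48
7: 26
Sorted: 5 (5) < 1 (21) < 3 (23) < 7 (26) < 2 (45) < …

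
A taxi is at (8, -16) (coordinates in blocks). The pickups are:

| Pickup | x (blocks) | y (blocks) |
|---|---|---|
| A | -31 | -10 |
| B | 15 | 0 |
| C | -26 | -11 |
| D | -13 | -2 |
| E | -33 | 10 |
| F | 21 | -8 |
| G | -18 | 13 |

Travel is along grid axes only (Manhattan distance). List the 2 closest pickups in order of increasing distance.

Distances from (8, -16):
A: |-39| + |6| = 39 + 6 = 45 blocks
B: |7| + |16| = 7 + 16 = 23 blocks
C: |-34| + |5| = 34 + 5 = 39 blocks
D: |-21| + |14| = 21 + 14 = 35 blocks
E: |-41| + |26| = 41 + 26 = 67 blocks
F: |13| + |8| = 13 + 8 = 21 blocks
G: |-26| + |29| = 26 + 29 = 55 blocks
Sorted: F (21 blocks) < B (23 blocks) < D (35 blocks) < C (39 blocks) < …

F, B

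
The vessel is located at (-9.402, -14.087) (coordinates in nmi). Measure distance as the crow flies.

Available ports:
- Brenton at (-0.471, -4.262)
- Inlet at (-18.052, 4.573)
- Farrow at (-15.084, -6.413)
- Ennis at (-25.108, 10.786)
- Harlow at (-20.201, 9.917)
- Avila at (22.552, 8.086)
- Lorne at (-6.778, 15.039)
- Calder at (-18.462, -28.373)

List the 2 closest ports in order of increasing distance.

Distances from (-9.402, -14.087):
Brenton: √((8.931)² + (9.825)²) = √(79.76276 + 96.53062) = 13.278 nmi
Inlet: √((-8.650)² + (18.660)²) = √(74.82250 + 348.19560) = 20.567 nmi
Farrow: √((-5.682)² + (7.674)²) = √(32.28512 + 58.89028) = 9.549 nmi
Ennis: √((-15.706)² + (24.873)²) = √(246.67844 + 618.66613) = 29.417 nmi
Harlow: √((-10.799)² + (24.004)²) = √(116.61840 + 576.19202) = 26.321 nmi
Avila: √((31.954)² + (22.173)²) = √(1021.05812 + 491.64193) = 38.893 nmi
Lorne: √((2.624)² + (29.126)²) = √(6.88538 + 848.32388) = 29.244 nmi
Calder: √((-9.060)² + (-14.286)²) = √(82.08360 + 204.08980) = 16.917 nmi
Sorted: Farrow (9.549 nmi) < Brenton (13.278 nmi) < Calder (16.917 nmi) < Inlet (20.567 nmi) < …

Farrow, Brenton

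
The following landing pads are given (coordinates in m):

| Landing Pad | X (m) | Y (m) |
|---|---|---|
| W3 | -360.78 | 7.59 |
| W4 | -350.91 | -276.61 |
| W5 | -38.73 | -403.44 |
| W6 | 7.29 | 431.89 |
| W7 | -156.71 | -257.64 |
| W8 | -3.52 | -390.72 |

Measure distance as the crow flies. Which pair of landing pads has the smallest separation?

W5 and W8

Pairwise distances:
W5–W8: 37.44 m
W5–W7: 187.56 m
W4–W7: 195.12 m
W7–W8: 202.92 m
W3–W4: 284.37 m
W3–W7: 334.65 m
W4–W5: 336.96 m
W4–W8: 365.65 m
W3–W5: 522.17 m
W3–W8: 535.06 m
W3–W6: 561.70 m
W6–W7: 708.76 m
W4–W6: 793.90 m
W6–W8: 822.68 m
W5–W6: 836.60 m
Closest pair: W5–W8 at 37.44 m.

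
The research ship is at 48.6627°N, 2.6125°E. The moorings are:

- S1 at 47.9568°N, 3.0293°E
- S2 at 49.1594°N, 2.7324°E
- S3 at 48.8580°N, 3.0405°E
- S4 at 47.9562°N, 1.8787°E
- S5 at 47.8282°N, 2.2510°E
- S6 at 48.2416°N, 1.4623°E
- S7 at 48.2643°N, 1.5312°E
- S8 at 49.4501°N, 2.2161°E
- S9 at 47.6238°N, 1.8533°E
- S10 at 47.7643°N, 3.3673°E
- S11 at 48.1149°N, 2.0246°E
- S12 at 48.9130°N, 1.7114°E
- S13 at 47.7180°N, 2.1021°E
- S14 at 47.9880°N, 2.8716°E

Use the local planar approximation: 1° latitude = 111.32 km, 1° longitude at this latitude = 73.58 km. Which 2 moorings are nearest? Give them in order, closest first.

S3, S2

Distances from 48.6627°N, 2.6125°E:
S1: √((-0.7059·111.32)² + (0.4168·73.58)²) = √(6174.940243 + 940.535056) = 84.3533 km
S2: √((0.4967·111.32)² + (0.1199·73.58)²) = √(3057.276481 + 77.831954) = 55.9920 km
S3: √((0.1953·111.32)² + (0.4280·73.58)²) = √(472.662211 + 991.761180) = 38.2678 km
S4: √((-0.7065·111.32)² + (-0.7338·73.58)²) = √(6185.441840 + 2915.244481) = 95.3975 km
S5: √((-0.8345·111.32)² + (-0.3615·73.58)²) = √(8629.767144 + 707.515845) = 96.6296 km
S6: √((-0.4211·111.32)² + (-1.1502·73.58)²) = √(2197.439253 + 7162.527353) = 96.7469 km
S7: √((-0.3984·111.32)² + (-1.0813·73.58)²) = √(1966.912566 + 6330.120437) = 91.0881 km
S8: √((0.7874·111.32)² + (-0.3964·73.58)²) = √(7683.112922 + 850.720422) = 92.3787 km
S9: √((-1.0389·111.32)² + (-0.7592·73.58)²) = √(13375.002993 + 3120.555894) = 128.4350 km
S10: √((-0.8984·111.32)² + (0.7548·73.58)²) = √(10001.977698 + 3084.489882) = 114.3961 km
S11: √((-0.5478·111.32)² + (-0.5879·73.58)²) = √(3718.694069 + 1871.227052) = 74.7658 km
S12: √((0.2503·111.32)² + (-0.9011·73.58)²) = √(776.368837 + 4396.079587) = 71.9197 km
S13: √((-0.9447·111.32)² + (-0.5104·73.58)²) = √(11059.467737 + 1410.395451) = 111.6685 km
S14: √((-0.6747·111.32)² + (0.2591·73.58)²) = √(5641.152179 + 363.458134) = 77.4894 km
Sorted: S3 (38.2678 km) < S2 (55.9920 km) < S12 (71.9197 km) < S11 (74.7658 km) < …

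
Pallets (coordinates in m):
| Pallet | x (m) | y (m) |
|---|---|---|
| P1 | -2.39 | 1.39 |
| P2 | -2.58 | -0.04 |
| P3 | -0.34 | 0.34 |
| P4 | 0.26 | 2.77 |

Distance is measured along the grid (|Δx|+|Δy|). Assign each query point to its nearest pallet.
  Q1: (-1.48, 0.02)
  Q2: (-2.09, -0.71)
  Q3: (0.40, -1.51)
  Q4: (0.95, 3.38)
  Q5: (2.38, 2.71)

Q1 at (-1.48, 0.02):
  P1: 2.28000 m
  P2: 1.16000 m
  P3: 1.46000 m
  P4: 4.49000 m
  → nearest: P2 (1.16000 m)
Q2 at (-2.09, -0.71):
  P1: 2.40000 m
  P2: 1.16000 m
  P3: 2.80000 m
  P4: 5.83000 m
  → nearest: P2 (1.16000 m)
Q3 at (0.40, -1.51):
  P1: 5.69000 m
  P2: 4.45000 m
  P3: 2.59000 m
  P4: 4.42000 m
  → nearest: P3 (2.59000 m)
Q4 at (0.95, 3.38):
  P1: 5.33000 m
  P2: 6.95000 m
  P3: 4.33000 m
  P4: 1.30000 m
  → nearest: P4 (1.30000 m)
Q5 at (2.38, 2.71):
  P1: 6.09000 m
  P2: 7.71000 m
  P3: 5.09000 m
  P4: 2.18000 m
  → nearest: P4 (2.18000 m)

Q1→P2; Q2→P2; Q3→P3; Q4→P4; Q5→P4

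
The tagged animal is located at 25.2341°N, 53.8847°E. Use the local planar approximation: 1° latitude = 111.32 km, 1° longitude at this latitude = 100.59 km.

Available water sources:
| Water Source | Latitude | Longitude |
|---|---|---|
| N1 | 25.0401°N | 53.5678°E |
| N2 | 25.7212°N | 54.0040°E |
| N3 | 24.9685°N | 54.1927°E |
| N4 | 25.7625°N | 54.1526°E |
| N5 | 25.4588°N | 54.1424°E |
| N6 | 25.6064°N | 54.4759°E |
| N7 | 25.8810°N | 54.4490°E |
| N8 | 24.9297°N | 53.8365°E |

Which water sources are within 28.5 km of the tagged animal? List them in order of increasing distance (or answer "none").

none

Distances from 25.2341°N, 53.8847°E:
N1: √((-0.1940·111.32)² + (-0.3169·100.59)²) = √(466.390671 + 1016.141280) = 38.5037 km
N2: √((0.4871·111.32)² + (0.1193·100.59)²) = √(2940.239139 + 144.009288) = 55.5360 km
N3: √((-0.2656·111.32)² + (0.3080·100.59)²) = √(874.183362 + 959.866974) = 42.8258 km
N4: √((0.5284·111.32)² + (0.2679·100.59)²) = √(3459.967451 + 726.197992) = 64.7006 km
N5: √((0.2247·111.32)² + (0.2577·100.59)²) = √(625.680385 + 671.952313) = 36.0227 km
N6: √((0.3723·111.32)² + (0.5912·100.59)²) = √(1717.641275 + 3536.539125) = 72.4857 km
N7: √((0.6469·111.32)² + (0.5643·100.59)²) = √(5185.858919 + 3222.031017) = 91.6945 km
N8: √((-0.3044·111.32)² + (-0.0482·100.59)²) = √(1148.247984 + 23.507351) = 34.2309 km
Threshold 28.5 km: none within range.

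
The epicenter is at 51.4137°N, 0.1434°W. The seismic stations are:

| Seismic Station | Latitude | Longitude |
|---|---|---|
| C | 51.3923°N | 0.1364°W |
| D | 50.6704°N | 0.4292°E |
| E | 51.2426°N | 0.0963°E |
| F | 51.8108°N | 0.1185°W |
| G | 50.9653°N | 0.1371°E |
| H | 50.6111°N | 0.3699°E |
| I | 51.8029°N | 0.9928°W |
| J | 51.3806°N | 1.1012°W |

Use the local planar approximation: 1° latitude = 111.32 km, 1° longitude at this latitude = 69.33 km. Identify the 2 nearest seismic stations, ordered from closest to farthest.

C, E

Distances from 51.4137°N, 0.1434°W:
C: 2.4312 km
D: 91.7745 km
E: 25.2775 km
F: 44.2389 km
G: 53.5704 km
H: 96.1720 km
I: 73.1097 km
J: 66.5064 km
Sorted: C (2.4312 km) < E (25.2775 km) < F (44.2389 km) < G (53.5704 km) < …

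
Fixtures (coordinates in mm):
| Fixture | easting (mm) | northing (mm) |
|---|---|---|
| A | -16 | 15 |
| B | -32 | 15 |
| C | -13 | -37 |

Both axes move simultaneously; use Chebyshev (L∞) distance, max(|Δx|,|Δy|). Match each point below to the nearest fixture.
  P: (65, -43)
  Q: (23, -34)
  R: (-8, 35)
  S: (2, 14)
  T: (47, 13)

P→C; Q→C; R→A; S→A; T→C

P at (65, -43):
  A: max(|-81|, |58|) = 81 mm
  B: max(|-97|, |58|) = 97 mm
  C: max(|-78|, |6|) = 78 mm
  → nearest: C (78 mm)
Q at (23, -34):
  A: max(|-39|, |49|) = 49 mm
  B: max(|-55|, |49|) = 55 mm
  C: max(|-36|, |-3|) = 36 mm
  → nearest: C (36 mm)
R at (-8, 35):
  A: max(|-8|, |-20|) = 20 mm
  B: max(|-24|, |-20|) = 24 mm
  C: max(|-5|, |-72|) = 72 mm
  → nearest: A (20 mm)
S at (2, 14):
  A: max(|-18|, |1|) = 18 mm
  B: max(|-34|, |1|) = 34 mm
  C: max(|-15|, |-51|) = 51 mm
  → nearest: A (18 mm)
T at (47, 13):
  A: max(|-63|, |2|) = 63 mm
  B: max(|-79|, |2|) = 79 mm
  C: max(|-60|, |-50|) = 60 mm
  → nearest: C (60 mm)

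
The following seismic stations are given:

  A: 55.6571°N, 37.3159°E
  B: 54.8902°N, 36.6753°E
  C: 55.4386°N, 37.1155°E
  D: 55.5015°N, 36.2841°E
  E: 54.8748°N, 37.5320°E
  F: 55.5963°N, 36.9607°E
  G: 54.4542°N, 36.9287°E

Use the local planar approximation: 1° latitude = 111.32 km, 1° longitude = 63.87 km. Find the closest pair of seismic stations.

Pairwise distances:
A–B: 94.6695 km
A–C: 27.4856 km
A–D: 68.1394 km
A–E: 88.1726 km
A–F: 23.6747 km
A–G: 136.1713 km
B–C: 67.2111 km
B–D: 72.4920 km
B–E: 54.7443 km
B–F: 80.6890 km
B–G: 51.1629 km
C–D: 53.5612 km
C–E: 68.1671 km
C–F: 20.1479 km
C–G: 110.2310 km
D–E: 105.9230 km
D–F: 44.4843 km
D–G: 123.6413 km
E–F: 88.2175 km
E–G: 60.6383 km
F–G: 127.1550 km
Closest pair: C–F at 20.1479 km.

C and F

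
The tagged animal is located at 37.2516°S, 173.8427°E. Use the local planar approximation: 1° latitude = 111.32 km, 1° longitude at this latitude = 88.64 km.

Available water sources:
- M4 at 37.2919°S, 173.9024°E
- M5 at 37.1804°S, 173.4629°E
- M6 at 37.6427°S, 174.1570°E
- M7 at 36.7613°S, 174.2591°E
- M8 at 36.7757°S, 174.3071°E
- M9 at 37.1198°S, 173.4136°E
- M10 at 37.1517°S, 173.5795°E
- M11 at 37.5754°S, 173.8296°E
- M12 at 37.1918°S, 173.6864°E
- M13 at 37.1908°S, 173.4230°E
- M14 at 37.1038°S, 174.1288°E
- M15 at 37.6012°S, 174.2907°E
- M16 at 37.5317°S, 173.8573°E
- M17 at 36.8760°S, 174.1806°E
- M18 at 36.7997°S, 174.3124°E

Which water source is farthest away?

M8

Distances from 37.2516°S, 173.8427°E:
M4: 6.9375 km
M5: 34.5859 km
M6: 51.6880 km
M7: 65.8887 km
M8: 67.0902 km
M9: 40.7671 km
M10: 25.8450 km
M11: 36.0641 km
M12: 15.3708 km
M13: 37.8129 km
M14: 30.2296 km
M15: 55.6014 km
M16: 31.2076 km
M17: 51.4326 km
M18: 65.2997 km
Maximum: M8 at 67.0902 km.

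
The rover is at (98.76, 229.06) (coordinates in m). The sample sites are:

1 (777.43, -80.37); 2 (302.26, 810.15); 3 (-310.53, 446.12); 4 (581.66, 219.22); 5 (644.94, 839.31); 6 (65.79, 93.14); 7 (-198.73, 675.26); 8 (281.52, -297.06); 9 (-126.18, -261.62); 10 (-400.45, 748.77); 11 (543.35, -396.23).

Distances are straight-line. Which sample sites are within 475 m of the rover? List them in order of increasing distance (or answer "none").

6, 3

Distances from (98.76, 229.06):
1: 745.88 m
2: 615.69 m
3: 463.29 m
4: 483.00 m
5: 818.97 m
6: 139.86 m
7: 536.28 m
8: 556.96 m
9: 539.78 m
10: 720.63 m
11: 767.23 m
Threshold 475 m: 6 (139.86 m), 3 (463.29 m) are within range.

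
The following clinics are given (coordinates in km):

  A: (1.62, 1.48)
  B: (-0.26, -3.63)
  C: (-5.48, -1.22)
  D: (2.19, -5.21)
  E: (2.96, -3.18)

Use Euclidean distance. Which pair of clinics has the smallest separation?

D and E

Pairwise distances:
A–B: √((-1.88)² + (-5.11)²) = √(3.5344 + 26.1121) = 5.44 km
A–C: √((-7.10)² + (-2.70)²) = √(50.4100 + 7.2900) = 7.60 km
A–D: √((0.57)² + (-6.69)²) = √(0.3249 + 44.7561) = 6.71 km
A–E: √((1.34)² + (-4.66)²) = √(1.7956 + 21.7156) = 4.85 km
B–C: √((-5.22)² + (2.41)²) = √(27.2484 + 5.8081) = 5.75 km
B–D: √((2.45)² + (-1.58)²) = √(6.0025 + 2.4964) = 2.92 km
B–E: √((3.22)² + (0.45)²) = √(10.3684 + 0.2025) = 3.25 km
C–D: √((7.67)² + (-3.99)²) = √(58.8289 + 15.9201) = 8.65 km
C–E: √((8.44)² + (-1.96)²) = √(71.2336 + 3.8416) = 8.66 km
D–E: √((0.77)² + (2.03)²) = √(0.5929 + 4.1209) = 2.17 km
Closest pair: D–E at 2.17 km.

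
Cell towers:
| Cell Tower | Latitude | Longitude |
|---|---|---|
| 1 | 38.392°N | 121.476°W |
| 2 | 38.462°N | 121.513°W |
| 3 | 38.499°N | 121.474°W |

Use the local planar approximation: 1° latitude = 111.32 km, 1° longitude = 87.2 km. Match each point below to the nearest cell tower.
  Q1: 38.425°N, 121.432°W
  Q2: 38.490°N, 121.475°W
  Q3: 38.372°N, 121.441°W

Q1→1; Q2→3; Q3→1

Q1 at 38.425°N, 121.432°W:
  1: 5.312 km
  2: 8.176 km
  3: 9.015 km
  → nearest: 1 (5.312 km)
Q2 at 38.490°N, 121.475°W:
  1: 10.910 km
  2: 4.549 km
  3: 1.006 km
  → nearest: 3 (1.006 km)
Q3 at 38.372°N, 121.441°W:
  1: 3.778 km
  2: 11.823 km
  3: 14.428 km
  → nearest: 1 (3.778 km)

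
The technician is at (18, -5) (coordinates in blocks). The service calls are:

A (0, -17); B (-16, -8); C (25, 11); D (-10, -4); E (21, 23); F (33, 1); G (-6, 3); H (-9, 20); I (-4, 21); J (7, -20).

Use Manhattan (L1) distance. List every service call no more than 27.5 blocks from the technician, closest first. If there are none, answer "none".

Distances from (18, -5):
A: |-18| + |-12| = 18 + 12 = 30 blocks
B: |-34| + |-3| = 34 + 3 = 37 blocks
C: |7| + |16| = 7 + 16 = 23 blocks
D: |-28| + |1| = 28 + 1 = 29 blocks
E: |3| + |28| = 3 + 28 = 31 blocks
F: |15| + |6| = 15 + 6 = 21 blocks
G: |-24| + |8| = 24 + 8 = 32 blocks
H: |-27| + |25| = 27 + 25 = 52 blocks
I: |-22| + |26| = 22 + 26 = 48 blocks
J: |-11| + |-15| = 11 + 15 = 26 blocks
Threshold 27.5 blocks: F (21 blocks), C (23 blocks), J (26 blocks) are within range.

F, C, J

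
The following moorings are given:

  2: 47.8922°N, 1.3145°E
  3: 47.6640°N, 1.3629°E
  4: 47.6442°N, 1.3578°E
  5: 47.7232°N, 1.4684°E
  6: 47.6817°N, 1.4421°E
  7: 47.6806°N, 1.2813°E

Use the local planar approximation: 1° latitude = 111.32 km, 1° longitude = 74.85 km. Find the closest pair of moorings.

3 and 4

Pairwise distances:
2–3: 25.6602 km
2–4: 27.7970 km
2–5: 22.0597 km
2–6: 25.3045 km
2–7: 23.6860 km
3–4: 2.2369 km
3–5: 10.2853 km
3–6: 6.2470 km
3–7: 6.3812 km
4–5: 12.0777 km
4–6: 7.5658 km
4–7: 7.0147 km
5–6: 5.0217 km
5–7: 14.7856 km
6–7: 12.0365 km
Closest pair: 3–4 at 2.2369 km.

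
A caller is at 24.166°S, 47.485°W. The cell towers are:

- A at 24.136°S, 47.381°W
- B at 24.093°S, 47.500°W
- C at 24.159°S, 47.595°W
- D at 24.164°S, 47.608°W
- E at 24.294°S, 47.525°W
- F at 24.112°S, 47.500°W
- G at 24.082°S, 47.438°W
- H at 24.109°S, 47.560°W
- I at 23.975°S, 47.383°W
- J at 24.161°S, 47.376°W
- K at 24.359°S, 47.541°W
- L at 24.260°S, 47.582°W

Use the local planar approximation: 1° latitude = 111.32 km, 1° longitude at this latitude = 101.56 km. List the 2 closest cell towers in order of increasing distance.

F, B

Distances from 24.166°S, 47.485°W:
A: √((0.030·111.32)² + (0.104·101.56)²) = √(11.15293 + 111.56091) = 11.078 km
B: √((0.073·111.32)² + (-0.015·101.56)²) = √(66.03773 + 2.32075) = 8.268 km
C: √((0.007·111.32)² + (-0.110·101.56)²) = √(0.60721 + 124.80465) = 11.199 km
D: √((0.002·111.32)² + (-0.123·101.56)²) = √(0.04957 + 156.04707) = 12.494 km
E: √((-0.128·111.32)² + (-0.040·101.56)²) = √(203.03286 + 16.50309) = 14.817 km
F: √((0.054·111.32)² + (-0.015·101.56)²) = √(36.13549 + 2.32075) = 6.201 km
G: √((0.084·111.32)² + (0.047·101.56)²) = √(87.43896 + 22.78458) = 10.499 km
H: √((0.057·111.32)² + (-0.075·101.56)²) = √(40.26207 + 58.01869) = 9.914 km
I: √((0.191·111.32)² + (0.102·101.56)²) = √(452.07775 + 107.31137) = 23.651 km
J: √((0.005·111.32)² + (0.109·101.56)²) = √(0.30980 + 122.54579) = 11.084 km
K: √((-0.193·111.32)² + (-0.056·101.56)²) = √(461.59491 + 32.34606) = 22.225 km
L: √((-0.094·111.32)² + (-0.097·101.56)²) = √(109.49697 + 97.04851) = 14.372 km
Sorted: F (6.201 km) < B (8.268 km) < H (9.914 km) < G (10.499 km) < …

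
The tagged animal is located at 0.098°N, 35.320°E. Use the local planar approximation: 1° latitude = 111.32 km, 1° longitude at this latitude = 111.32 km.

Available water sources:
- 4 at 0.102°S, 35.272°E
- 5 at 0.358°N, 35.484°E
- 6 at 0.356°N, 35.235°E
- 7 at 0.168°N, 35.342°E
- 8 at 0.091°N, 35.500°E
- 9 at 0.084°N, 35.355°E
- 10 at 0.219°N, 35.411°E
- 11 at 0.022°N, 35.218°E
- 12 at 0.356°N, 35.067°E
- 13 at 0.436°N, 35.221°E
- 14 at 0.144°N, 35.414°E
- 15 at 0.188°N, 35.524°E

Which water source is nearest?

9

Distances from 0.098°N, 35.320°E:
4: 22.896 km
5: 34.220 km
6: 30.239 km
7: 8.168 km
8: 20.053 km
9: 4.196 km
10: 16.854 km
11: 14.160 km
12: 40.225 km
13: 39.207 km
14: 11.650 km
15: 24.821 km
Minimum: 9 at 4.196 km.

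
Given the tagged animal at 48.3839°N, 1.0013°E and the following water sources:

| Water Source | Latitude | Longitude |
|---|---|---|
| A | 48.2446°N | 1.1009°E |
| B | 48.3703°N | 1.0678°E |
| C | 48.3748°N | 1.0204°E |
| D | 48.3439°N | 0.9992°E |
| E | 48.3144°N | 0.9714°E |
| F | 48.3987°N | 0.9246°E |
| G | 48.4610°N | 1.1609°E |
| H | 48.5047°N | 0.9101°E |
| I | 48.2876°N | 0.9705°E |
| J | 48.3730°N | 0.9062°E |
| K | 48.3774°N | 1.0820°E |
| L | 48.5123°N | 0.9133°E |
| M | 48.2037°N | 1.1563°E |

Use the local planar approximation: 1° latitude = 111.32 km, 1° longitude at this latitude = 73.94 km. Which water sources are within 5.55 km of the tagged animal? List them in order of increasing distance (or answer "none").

C, D, B

Distances from 48.3839°N, 1.0013°E:
A: 17.1668 km
B: 5.1448 km
C: 1.7380 km
D: 4.4555 km
E: 8.0464 km
F: 5.9057 km
G: 14.5919 km
H: 15.0435 km
I: 10.9593 km
J: 7.1356 km
K: 6.0107 km
L: 15.7048 km
M: 23.1029 km
Threshold 5.55 km: C (1.7380 km), D (4.4555 km), B (5.1448 km) are within range.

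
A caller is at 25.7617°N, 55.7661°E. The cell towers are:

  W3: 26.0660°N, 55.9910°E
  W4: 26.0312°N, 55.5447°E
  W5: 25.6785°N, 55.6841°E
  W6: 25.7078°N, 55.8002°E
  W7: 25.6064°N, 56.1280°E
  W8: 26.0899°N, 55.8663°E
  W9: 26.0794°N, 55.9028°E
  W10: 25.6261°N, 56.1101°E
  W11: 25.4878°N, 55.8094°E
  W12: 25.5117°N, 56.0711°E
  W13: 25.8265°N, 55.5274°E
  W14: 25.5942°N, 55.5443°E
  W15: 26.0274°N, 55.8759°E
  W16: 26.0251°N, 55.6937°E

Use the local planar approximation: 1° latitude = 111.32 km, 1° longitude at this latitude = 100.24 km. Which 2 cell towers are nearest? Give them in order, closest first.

W6, W5

Distances from 25.7617°N, 55.7661°E:
W3: √((0.3043·111.32)² + (0.2249·100.24)²) = √(1147.493674 + 508.230854) = 40.6906 km
W4: √((0.2695·111.32)² + (-0.2214·100.24)²) = √(900.044401 + 492.535286) = 37.3173 km
W5: √((-0.0832·111.32)² + (-0.0820·100.24)²) = √(85.781384 + 67.563139) = 12.3832 km
W6: √((-0.0539·111.32)² + (0.0341·100.24)²) = √(36.001776 + 11.683982) = 6.9055 km
W7: √((-0.1553·111.32)² + (0.3619·100.24)²) = √(298.874806 + 1316.010281) = 40.1856 km
W8: √((0.3282·111.32)² + (0.1002·100.24)²) = √(1334.822593 + 100.882900) = 37.8907 km
W9: √((0.3177·111.32)² + (0.1367·100.24)²) = √(1250.779703 + 187.766947) = 37.9282 km
W10: √((-0.1356·111.32)² + (0.3440·100.24)²) = √(227.858783 + 1189.046944) = 37.6418 km
W11: √((-0.2739·111.32)² + (0.0433·100.24)²) = √(929.673517 + 18.839003) = 30.7979 km
W12: √((-0.2500·111.32)² + (0.3050·100.24)²) = √(774.508900 + 934.720558) = 41.3428 km
W13: √((0.0648·111.32)² + (-0.2387·100.24)²) = √(52.035102 + 572.515111) = 24.9910 km
W14: √((-0.1675·111.32)² + (-0.2218·100.24)²) = √(347.677045 + 494.316605) = 29.0171 km
W15: √((0.2657·111.32)² + (0.1098·100.24)²) = √(874.841757 + 121.139784) = 31.5592 km
W16: √((0.2634·111.32)² + (-0.0724·100.24)²) = √(859.761387 + 52.669506) = 30.2065 km
Sorted: W6 (6.9055 km) < W5 (12.3832 km) < W13 (24.9910 km) < W14 (29.0171 km) < …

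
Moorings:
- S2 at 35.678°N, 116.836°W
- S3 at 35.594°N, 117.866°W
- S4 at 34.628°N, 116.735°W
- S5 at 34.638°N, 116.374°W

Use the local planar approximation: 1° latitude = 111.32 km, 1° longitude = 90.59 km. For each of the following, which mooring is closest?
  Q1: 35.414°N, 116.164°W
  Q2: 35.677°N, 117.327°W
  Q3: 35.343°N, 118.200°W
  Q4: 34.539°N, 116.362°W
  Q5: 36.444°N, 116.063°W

Q1 at 35.414°N, 116.164°W:
  S2: √((0.264·111.32)² + (-0.672·90.59)²) = √(863.68276 + 3705.94582) = 67.599 km
  S3: √((0.180·111.32)² + (-1.702·90.59)²) = √(401.50541 + 23772.76136) = 155.481 km
  S4: √((-0.786·111.32)² + (-0.571·90.59)²) = √(7655.81601 + 2675.67115) = 101.644 km
  S5: √((-0.776·111.32)² + (-0.210·90.59)²) = √(7462.25074 + 361.90877) = 88.454 km
  → nearest: S2 (67.599 km)
Q2 at 35.677°N, 117.327°W:
  S2: √((0.001·111.32)² + (0.491·90.59)²) = √(0.01239 + 1978.44282) = 44.480 km
  S3: √((-0.083·111.32)² + (-0.539·90.59)²) = √(85.36947 + 2384.17456) = 49.695 km
  S4: √((-1.049·111.32)² + (0.592·90.59)²) = √(13636.32589 + 2876.09967) = 128.501 km
  S5: √((-1.039·111.32)² + (0.953·90.59)²) = √(13377.57796 + 7453.26084) = 144.329 km
  → nearest: S2 (44.480 km)
Q3 at 35.343°N, 118.200°W:
  S2: √((0.335·111.32)² + (1.364·90.59)²) = √(1390.70818 + 15268.24991) = 129.070 km
  S3: √((0.251·111.32)² + (0.334·90.59)²) = √(780.71736 + 915.48968) = 41.185 km
  S4: √((-0.715·111.32)² + (1.465·90.59)²) = √(6335.17300 + 17613.09870) = 154.752 km
  S5: √((-0.705·111.32)² + (1.826·90.59)²) = √(6159.20458 + 27362.89637) = 183.090 km
  → nearest: S3 (41.185 km)
Q4 at 34.539°N, 116.362°W:
  S2: √((1.139·111.32)² + (-0.474·90.59)²) = √(16076.58657 + 1843.81440) = 133.867 km
  S3: √((1.055·111.32)² + (-1.504·90.59)²) = √(13792.76429 + 18563.34311) = 179.878 km
  S4: √((0.089·111.32)² + (-0.373·90.59)²) = √(98.15816 + 1141.76883) = 35.213 km
  S5: √((0.099·111.32)² + (-0.012·90.59)²) = √(121.45539 + 1.18174) = 11.074 km
  → nearest: S5 (11.074 km)
Q5 at 36.444°N, 116.063°W:
  S2: √((-0.766·111.32)² + (-0.773·90.59)²) = √(7271.16391 + 4903.65048) = 110.340 km
  S3: √((-0.850·111.32)² + (-1.803·90.59)²) = √(8953.32288 + 26677.92042) = 188.762 km
  S4: √((-1.816·111.32)² + (-0.672·90.59)²) = √(40867.50117 + 3705.94582) = 211.124 km
  S5: √((-1.806·111.32)² + (-0.311·90.59)²) = √(40418.65777 + 793.74554) = 203.008 km
  → nearest: S2 (110.340 km)

Q1→S2; Q2→S2; Q3→S3; Q4→S5; Q5→S2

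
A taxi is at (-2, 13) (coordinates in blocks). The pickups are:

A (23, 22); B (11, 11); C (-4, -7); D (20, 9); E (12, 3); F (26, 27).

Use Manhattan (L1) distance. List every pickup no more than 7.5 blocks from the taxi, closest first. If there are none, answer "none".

Distances from (-2, 13):
A: |25| + |9| = 25 + 9 = 34 blocks
B: |13| + |-2| = 13 + 2 = 15 blocks
C: |-2| + |-20| = 2 + 20 = 22 blocks
D: |22| + |-4| = 22 + 4 = 26 blocks
E: |14| + |-10| = 14 + 10 = 24 blocks
F: |28| + |14| = 28 + 14 = 42 blocks
Threshold 7.5 blocks: none within range.

none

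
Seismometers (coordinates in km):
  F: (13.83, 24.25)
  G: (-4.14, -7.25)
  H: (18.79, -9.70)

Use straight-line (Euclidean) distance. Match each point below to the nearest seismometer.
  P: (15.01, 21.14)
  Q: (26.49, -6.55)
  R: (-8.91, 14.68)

P→F; Q→H; R→G

P at (15.01, 21.14):
  F: 3.33 km
  G: 34.24 km
  H: 31.07 km
  → nearest: F (3.33 km)
Q at (26.49, -6.55):
  F: 33.30 km
  G: 30.64 km
  H: 8.32 km
  → nearest: H (8.32 km)
R at (-8.91, 14.68):
  F: 24.67 km
  G: 22.44 km
  H: 36.90 km
  → nearest: G (22.44 km)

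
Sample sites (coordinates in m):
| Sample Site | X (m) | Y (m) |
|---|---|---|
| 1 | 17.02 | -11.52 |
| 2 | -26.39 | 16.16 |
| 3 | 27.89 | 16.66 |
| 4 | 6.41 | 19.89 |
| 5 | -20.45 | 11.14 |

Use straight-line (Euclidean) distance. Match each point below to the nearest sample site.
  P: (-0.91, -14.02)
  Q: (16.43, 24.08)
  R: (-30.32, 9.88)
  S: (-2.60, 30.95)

P→1; Q→4; R→2; S→4

P at (-0.91, -14.02):
  1: √((17.93)² + (2.50)²) = √(321.4849 + 6.2500) = 18.10 m
  2: √((-25.48)² + (30.18)²) = √(649.2304 + 910.8324) = 39.50 m
  3: √((28.80)² + (30.68)²) = √(829.4400 + 941.2624) = 42.08 m
  4: √((7.32)² + (33.91)²) = √(53.5824 + 1149.8881) = 34.69 m
  5: √((-19.54)² + (25.16)²) = √(381.8116 + 633.0256) = 31.86 m
  → nearest: 1 (18.10 m)
Q at (16.43, 24.08):
  1: √((0.59)² + (-35.60)²) = √(0.3481 + 1267.3600) = 35.60 m
  2: √((-42.82)² + (-7.92)²) = √(1833.5524 + 62.7264) = 43.55 m
  3: √((11.46)² + (-7.42)²) = √(131.3316 + 55.0564) = 13.65 m
  4: √((-10.02)² + (-4.19)²) = √(100.4004 + 17.5561) = 10.86 m
  5: √((-36.88)² + (-12.94)²) = √(1360.1344 + 167.4436) = 39.08 m
  → nearest: 4 (10.86 m)
R at (-30.32, 9.88):
  1: √((47.34)² + (-21.40)²) = √(2241.0756 + 457.9600) = 51.95 m
  2: √((3.93)² + (6.28)²) = √(15.4449 + 39.4384) = 7.41 m
  3: √((58.21)² + (6.78)²) = √(3388.4041 + 45.9684) = 58.60 m
  4: √((36.73)² + (10.01)²) = √(1349.0929 + 100.2001) = 38.07 m
  5: √((9.87)² + (1.26)²) = √(97.4169 + 1.5876) = 9.95 m
  → nearest: 2 (7.41 m)
S at (-2.60, 30.95):
  1: √((19.62)² + (-42.47)²) = √(384.9444 + 1803.7009) = 46.78 m
  2: √((-23.79)² + (-14.79)²) = √(565.9641 + 218.7441) = 28.01 m
  3: √((30.49)² + (-14.29)²) = √(929.6401 + 204.2041) = 33.67 m
  4: √((9.01)² + (-11.06)²) = √(81.1801 + 122.3236) = 14.27 m
  5: √((-17.85)² + (-19.81)²) = √(318.6225 + 392.4361) = 26.67 m
  → nearest: 4 (14.27 m)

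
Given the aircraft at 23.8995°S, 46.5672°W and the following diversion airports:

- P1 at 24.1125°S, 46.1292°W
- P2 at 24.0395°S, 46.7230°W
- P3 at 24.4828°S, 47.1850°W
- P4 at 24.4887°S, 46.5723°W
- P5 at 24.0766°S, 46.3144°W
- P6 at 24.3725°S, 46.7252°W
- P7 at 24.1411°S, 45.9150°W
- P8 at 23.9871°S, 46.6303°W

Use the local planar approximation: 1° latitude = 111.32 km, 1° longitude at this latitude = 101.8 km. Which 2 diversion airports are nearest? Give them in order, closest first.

Distances from 23.8995°S, 46.5672°W:
P1: 50.5009 km
P2: 22.2360 km
P3: 90.3974 km
P4: 65.5918 km
P5: 32.4186 km
P6: 55.0562 km
P7: 71.6344 km
P8: 11.6772 km
Sorted: P8 (11.6772 km) < P2 (22.2360 km) < P5 (32.4186 km) < P1 (50.5009 km) < …

P8, P2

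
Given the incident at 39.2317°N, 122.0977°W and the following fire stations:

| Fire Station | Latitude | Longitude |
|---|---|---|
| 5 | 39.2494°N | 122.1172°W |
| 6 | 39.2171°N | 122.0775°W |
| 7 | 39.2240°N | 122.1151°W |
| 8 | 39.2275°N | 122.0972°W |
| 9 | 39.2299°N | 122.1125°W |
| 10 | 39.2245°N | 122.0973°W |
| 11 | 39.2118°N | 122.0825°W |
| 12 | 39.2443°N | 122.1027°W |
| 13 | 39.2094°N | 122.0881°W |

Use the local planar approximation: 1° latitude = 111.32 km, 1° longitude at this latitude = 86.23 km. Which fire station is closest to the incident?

Distances from 39.2317°N, 122.0977°W:
5: 2.5903 km
6: 2.3823 km
7: 1.7280 km
8: 0.4695 km
9: 1.2918 km
10: 0.8022 km
11: 2.5740 km
12: 1.4674 km
13: 2.6168 km
Minimum: 8 at 0.4695 km.

8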